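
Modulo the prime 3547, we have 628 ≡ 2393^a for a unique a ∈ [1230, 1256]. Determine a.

1238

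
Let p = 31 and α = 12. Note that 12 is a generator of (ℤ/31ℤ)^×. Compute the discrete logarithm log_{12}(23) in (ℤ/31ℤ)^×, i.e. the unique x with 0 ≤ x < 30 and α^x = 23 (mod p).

Successive powers of 12 modulo 31:
  12^0=1  12^1=12  12^2=20  12^3=23
So 12^3 ≡ 23 (mod 31), giving x = 3.

3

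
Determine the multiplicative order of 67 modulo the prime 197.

The order of 67 must divide p − 1 = 196 = 2^2 · 7^2.
Divisors: 1, 2, 4, 7, 14, 28, 49, 98, 196.
Check each in increasing order: 67^1 ≡ 67;  67^2 ≡ 155;  67^4 ≡ 188;  67^7 ≡ 110;  67^14 ≡ 83;  67^28 ≡ 191;  67^49 ≡ 183;  67^98 ≡ 196;  67^196 ≡ 1.
Smallest exponent giving 1 is 196.

196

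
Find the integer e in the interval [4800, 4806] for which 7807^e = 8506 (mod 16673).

4805

Compute 7807^4800 mod 16673 = 15499, then multiply by 7807 repeatedly:
  7807^4800=15499  7807^4801=4732  7807^4802=12029  7807^4803=8067  7807^4804=5148
  7807^4805=8506
Found 8506 at exponent 4805.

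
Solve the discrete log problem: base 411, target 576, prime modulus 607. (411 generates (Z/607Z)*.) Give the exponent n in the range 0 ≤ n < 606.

Baby-step giant-step with m = ceil(sqrt(606)) = 25.
Baby table (411^j mod 607 for j=0..24):
  0:1  1:411  2:175  3:299  4:275  5:123  6:172  7:280
  8:357  9:440  10:561  11:518  12:448  13:207  14:97  15:412
  16:586  17:474  18:574  19:398  20:295  21:452  22:30  23:190
  24:394
Giant step factor: 411^(-25) ≡ 598 (mod 607).
Scan 576·598^i mod 607 for i = 0, 1, …:
  i=0: 576   i=1: 279   i=2: 524   i=3: 140
  i=4: 561
Match at i=4, j=10: n = 4·25 + 10 = 110.

110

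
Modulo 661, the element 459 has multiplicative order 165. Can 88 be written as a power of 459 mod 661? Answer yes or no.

no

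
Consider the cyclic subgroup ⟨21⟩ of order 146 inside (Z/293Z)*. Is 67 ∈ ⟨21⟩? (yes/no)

yes

67 ∈ ⟨21⟩ iff 67^146 ≡ 1 (mod 293), since |⟨21⟩| = 146.
67^146 mod 293 = 1.
Since 1 = 1, 67 lies in the subgroup.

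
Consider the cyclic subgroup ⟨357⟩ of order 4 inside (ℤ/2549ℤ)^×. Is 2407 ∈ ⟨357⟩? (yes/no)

⟨357⟩ has order 4; its elements mod 2549 are {1, 357, 2192, 2548}.
2407 is not in this set.

no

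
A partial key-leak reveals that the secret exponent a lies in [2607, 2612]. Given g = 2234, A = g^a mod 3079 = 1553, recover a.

Compute 2234^2607 mod 3079 = 107, then multiply by 2234 repeatedly:
  2234^2607=107  2234^2608=1955  2234^2609=1448  2234^2610=1882  2234^2611=1553
Found 1553 at exponent 2611.

2611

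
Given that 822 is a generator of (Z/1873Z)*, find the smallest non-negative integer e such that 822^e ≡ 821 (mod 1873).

Baby-step giant-step with m = ceil(sqrt(1872)) = 44.
Baby table (822^j mod 1873 for j=0..43):
  0:1  1:822  2:1404  3:320  4:820  5:1633  6:1258  7:180
  8:1866  9:1738  10:1410  11:1506  12:1752  13:1680  14:559  15:613
  16:49  17:945  18:1368  19:696  20:847  21:1351  22:1706  23:1328
  24:1530  25:877  26:1662  27:747  28:1563  29:1781  30:1169  31:69
  32:528  33:1353  34:1477  35:390  36:297  37:644  38:1182  39:1390
  40:50  41:1767  42:899  43:1016
Giant step factor: 822^(-44) ≡ 1282 (mod 1873).
Scan 821·1282^i mod 1873 for i = 0, 1, …:
  i=0: 821   i=1: 1769   i=2: 1528   i=3: 1611
  i=4: 1256   i=5: 1285   i=6: 1003   i=7: 968
  i=8: 1050   i=9: 1286   i=10: 412   i=11: 1871
  i=12: 1182
Match at i=12, j=38: e = 12·44 + 38 = 566.

566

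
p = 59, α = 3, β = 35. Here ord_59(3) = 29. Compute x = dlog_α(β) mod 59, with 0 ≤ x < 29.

Successive powers of 3 modulo 59:
  3^0=1  3^1=3  3^2=9  3^3=27  3^4=22  3^5=7
  3^6=21  3^7=4  3^8=12  3^9=36  3^10=49  3^11=29
  3^12=28  3^13=25  3^14=16  3^15=48  3^16=26  3^17=19
  3^18=57  3^19=53  3^20=41  3^21=5  3^22=15  3^23=45
  3^24=17  3^25=51  3^26=35
So 3^26 ≡ 35 (mod 59), giving x = 26.

26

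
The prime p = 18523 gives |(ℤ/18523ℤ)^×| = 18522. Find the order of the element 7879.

3087

The order of 7879 must divide p − 1 = 18522 = 2 · 3^3 · 7^3.
Divisors: 1, 2, 3, 6, 7, 9, 14, 18, 21, 27, 42, 49, 54, 63, 98, 126, 147, 189, 294, 343, 378, 441, 686, 882, 1029, 1323, 2058, 2646, 3087, 6174, 9261, 18522.
Check each in increasing order: 7879^1 ≡ 7879;  7879^2 ≡ 8068;  7879^3 ≡ 15359;  7879^6 ≡ 8476;  7879^7 ≡ 6989;  7879^9 ≡ 3240;  7879^14 ≡ 970;  7879^18 ≡ 13582;  7879^21 ≡ 18435;  7879^27 ≡ 13555;  7879^42 ≡ 7744;  7879^49 ≡ 17133;  7879^54 ≡ 8388;  7879^63 ≡ 3879;  7879^98 ≡ 5708;  7879^126 ≡ 5965;  7879^147 ≡ 12247;  7879^189 ≡ 3008;  7879^294 ≡ 8278;  7879^343 ≡ 14886;  7879^378 ≡ 8840;  7879^441 ≡ 4287;  7879^686 ≡ 2347;  7879^882 ≡ 3553;  7879^1029 ≡ 3064;  7879^1323 ≡ 5805;  7879^2058 ≡ 15458;  7879^2646 ≡ 4688;  7879^3087 ≡ 1.
Smallest exponent giving 1 is 3087.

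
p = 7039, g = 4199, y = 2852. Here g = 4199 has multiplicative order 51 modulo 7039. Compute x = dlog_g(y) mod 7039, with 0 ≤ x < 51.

45

Baby-step giant-step with m = ceil(sqrt(51)) = 8.
Baby table (4199^j mod 7039 for j=0..7):
  0:1  1:4199  2:5945  3:2761  4:206  5:6236  6:6923  7:5646
Giant step factor: 4199^(-8) ≡ 6586 (mod 7039).
Scan 2852·6586^i mod 7039 for i = 0, 1, …:
  i=0: 2852   i=1: 3220   i=2: 5452   i=3: 933
  i=4: 6730   i=5: 6236
Match at i=5, j=5: x = 5·8 + 5 = 45.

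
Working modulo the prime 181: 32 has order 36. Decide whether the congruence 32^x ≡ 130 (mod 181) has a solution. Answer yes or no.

no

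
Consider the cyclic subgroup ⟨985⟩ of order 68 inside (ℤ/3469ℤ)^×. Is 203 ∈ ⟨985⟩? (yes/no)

203 ∈ ⟨985⟩ iff 203^68 ≡ 1 (mod 3469), since |⟨985⟩| = 68.
203^68 mod 3469 = 2600.
Since 2600 ≠ 1, 203 does not lie in the subgroup.

no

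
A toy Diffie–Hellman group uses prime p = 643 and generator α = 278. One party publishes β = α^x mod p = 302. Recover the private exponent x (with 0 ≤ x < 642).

Baby-step giant-step with m = ceil(sqrt(642)) = 26.
Baby table (278^j mod 643 for j=0..25):
  0:1  1:278  2:124  3:393  4:587  5:507  6:129  7:497
  8:564  9:543  10:492  11:460  12:566  13:456  14:97  15:603
  16:454  17:184  18:355  19:311  20:296  21:627  22:53  23:588
  24:142  25:253
Giant step factor: 278^(-26) ≡ 479 (mod 643).
Scan 302·479^i mod 643 for i = 0, 1, …:
  i=0: 302   i=1: 626   i=2: 216   i=3: 584
  i=4: 31   i=5: 60   i=6: 448   i=7: 473
  i=8: 231   i=9: 53
Match at i=9, j=22: x = 9·26 + 22 = 256.

256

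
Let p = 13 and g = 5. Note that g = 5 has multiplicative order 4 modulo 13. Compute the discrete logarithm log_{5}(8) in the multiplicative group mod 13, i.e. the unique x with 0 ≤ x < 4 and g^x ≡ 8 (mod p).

3

Successive powers of 5 modulo 13:
  5^0=1  5^1=5  5^2=12  5^3=8
So 5^3 ≡ 8 (mod 13), giving x = 3.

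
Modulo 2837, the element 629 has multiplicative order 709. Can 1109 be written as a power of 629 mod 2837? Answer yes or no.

no

1109 ∈ ⟨629⟩ iff 1109^709 ≡ 1 (mod 2837), since |⟨629⟩| = 709.
1109^709 mod 2837 = 416.
Since 416 ≠ 1, 1109 does not lie in the subgroup.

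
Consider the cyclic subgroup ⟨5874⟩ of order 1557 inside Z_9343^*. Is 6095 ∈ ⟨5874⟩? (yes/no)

no

6095 ∈ ⟨5874⟩ iff 6095^1557 ≡ 1 (mod 9343), since |⟨5874⟩| = 1557.
6095^1557 mod 9343 = 9342.
Since 9342 ≠ 1, 6095 does not lie in the subgroup.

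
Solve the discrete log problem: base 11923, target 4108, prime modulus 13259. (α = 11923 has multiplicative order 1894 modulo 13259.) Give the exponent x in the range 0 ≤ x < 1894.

Baby-step giant-step with m = ceil(sqrt(1894)) = 44.
Baby table (11923^j mod 13259 for j=0..43):
  0:1  1:11923  2:8190  3:10094  4:12078  5:13254  6:6680  7:12086
  8:2566  9:5905  10:25  11:6377  12:5865  13:429  14:10252  15:13134
  16:7892  17:10452  18:11114  19:1776  20:625  21:317  22:776  23:10725
  24:4379  25:10134  26:11674  27:9379  28:12670  29:4623  30:2366  31:7925
  32:6141  33:2945  34:3403  35:1429  36:152  37:9072  38:11793  39:9503
  40:6114  41:12499  42:7676  43:7330
Giant step factor: 11923^(-44) ≡ 5550 (mod 13259).
Scan 4108·5550^i mod 13259 for i = 0, 1, …:
  i=0: 4108   i=1: 7179   i=2: 155   i=3: 11674
Match at i=3, j=26: x = 3·44 + 26 = 158.

158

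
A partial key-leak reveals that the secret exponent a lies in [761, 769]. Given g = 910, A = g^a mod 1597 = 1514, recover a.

767

Compute 910^761 mod 1597 = 1076, then multiply by 910 repeatedly:
  910^761=1076  910^762=199  910^763=629  910^764=664  910^765=574
  910^766=121  910^767=1514
Found 1514 at exponent 767.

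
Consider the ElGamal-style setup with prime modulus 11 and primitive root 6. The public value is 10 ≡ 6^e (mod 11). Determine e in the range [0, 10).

Successive powers of 6 modulo 11:
  6^0=1  6^1=6  6^2=3  6^3=7  6^4=9  6^5=10
So 6^5 ≡ 10 (mod 11), giving e = 5.

5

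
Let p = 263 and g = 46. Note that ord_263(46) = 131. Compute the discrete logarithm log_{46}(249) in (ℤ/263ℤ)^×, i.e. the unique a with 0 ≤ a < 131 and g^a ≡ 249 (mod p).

Baby-step giant-step with m = ceil(sqrt(131)) = 12.
Baby table (46^j mod 263 for j=0..11):
  0:1  1:46  2:12  3:26  4:144  5:49  6:150  7:62
  8:222  9:218  10:34  11:249
Giant step factor: 46^(-12) ≡ 78 (mod 263).
Scan 249·78^i mod 263 for i = 0, 1, …:
  i=0: 249
Match at i=0, j=11: a = 0·12 + 11 = 11.

11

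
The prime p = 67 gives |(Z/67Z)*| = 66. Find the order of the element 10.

33

The order of 10 must divide p − 1 = 66 = 2 · 3 · 11.
Divisors: 1, 2, 3, 6, 11, 22, 33, 66.
Check each in increasing order: 10^1 ≡ 10;  10^2 ≡ 33;  10^3 ≡ 62;  10^6 ≡ 25;  10^11 ≡ 29;  10^22 ≡ 37;  10^33 ≡ 1.
Smallest exponent giving 1 is 33.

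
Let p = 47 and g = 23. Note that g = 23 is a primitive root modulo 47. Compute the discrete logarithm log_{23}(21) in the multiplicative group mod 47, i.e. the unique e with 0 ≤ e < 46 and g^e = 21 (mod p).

Baby-step giant-step with m = ceil(sqrt(46)) = 7.
Baby table (23^j mod 47 for j=0..6):
  0:1  1:23  2:12  3:41  4:3  5:22  6:36
Giant step factor: 23^(-7) ≡ 13 (mod 47).
Scan 21·13^i mod 47 for i = 0, 1, …:
  i=0: 21   i=1: 38   i=2: 24   i=3: 30
  i=4: 14   i=5: 41
Match at i=5, j=3: e = 5·7 + 3 = 38.

38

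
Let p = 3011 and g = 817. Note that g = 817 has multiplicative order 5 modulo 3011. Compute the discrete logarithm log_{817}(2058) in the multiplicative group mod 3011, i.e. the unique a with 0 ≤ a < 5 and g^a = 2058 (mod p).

Successive powers of 817 modulo 3011:
  817^0=1  817^1=817  817^2=2058
So 817^2 ≡ 2058 (mod 3011), giving a = 2.

2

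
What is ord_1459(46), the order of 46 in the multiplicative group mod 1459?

1458

The order of 46 must divide p − 1 = 1458 = 2 · 3^6.
Divisors: 1, 2, 3, 6, 9, 18, 27, 54, 81, 162, 243, 486, 729, 1458.
Check each in increasing order: 46^1 ≡ 46;  46^2 ≡ 657;  46^3 ≡ 1042;  46^6 ≡ 268;  46^9 ≡ 587;  46^18 ≡ 245;  46^27 ≡ 833;  46^54 ≡ 864;  46^81 ≡ 425;  46^162 ≡ 1168;  46^243 ≡ 340;  46^486 ≡ 339;  46^729 ≡ 1458;  46^1458 ≡ 1.
Smallest exponent giving 1 is 1458.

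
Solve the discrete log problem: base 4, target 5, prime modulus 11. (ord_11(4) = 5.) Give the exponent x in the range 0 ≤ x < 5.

Successive powers of 4 modulo 11:
  4^0=1  4^1=4  4^2=5
So 4^2 ≡ 5 (mod 11), giving x = 2.

2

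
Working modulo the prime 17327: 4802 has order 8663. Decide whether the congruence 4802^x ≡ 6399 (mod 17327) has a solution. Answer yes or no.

no

6399 ∈ ⟨4802⟩ iff 6399^8663 ≡ 1 (mod 17327), since |⟨4802⟩| = 8663.
6399^8663 mod 17327 = 17326.
Since 17326 ≠ 1, 6399 does not lie in the subgroup.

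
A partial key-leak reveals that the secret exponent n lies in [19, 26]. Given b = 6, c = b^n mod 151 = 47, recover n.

Compute 6^19 mod 151 = 140, then multiply by 6 repeatedly:
  6^19=140  6^20=85  6^21=57  6^22=40  6^23=89
  6^24=81  6^25=33  6^26=47
Found 47 at exponent 26.

26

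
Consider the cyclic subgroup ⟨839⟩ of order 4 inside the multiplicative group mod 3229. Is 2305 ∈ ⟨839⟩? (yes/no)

⟨839⟩ has order 4; its elements mod 3229 are {1, 839, 2390, 3228}.
2305 is not in this set.

no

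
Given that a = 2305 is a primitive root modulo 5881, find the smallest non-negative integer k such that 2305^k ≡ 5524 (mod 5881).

2014

Baby-step giant-step with m = ceil(sqrt(5880)) = 77.
Baby table (2305^j mod 5881 for j=0..76):
  0:1  1:2305  2:2482  3:4678  4:2917  5:1702  6:483  7:1806
  8:4963  9:1170  10:3352  11:4607  12:3930  13:1910  14:3562  15:534
  16:1741  17:2163  18:4508  19:5094  20:3194  21:5039  22:5801  23:3792
  24:1394  25:2144  26:1880  27:4984  28:2527  29:2545  30:2868  31:496
  32:2366  33:1943  34:3174  35:106  36:3209  37:4328  38:1864  39:3390
  40:3982  41:4150  42:3244  43:2669  44:519  45:2452  46:219  47:4910
  48:2506  49:1188  50:3675  51:2235  52:5800  53:1487  54:4793  55:3347
  56:4844  57:3282  58:2044  59:739  60:3786  61:5207  62:4895  63:3217
  64:5125  65:4077  66:5528  67:3794  68:123  69:1227  70:5355  71:4937
  72:50  73:3511  74:599  75:4541  76:4706
Giant step factor: 2305^(-77) ≡ 4297 (mod 5881).
Scan 5524·4297^i mod 5881 for i = 0, 1, …:
  i=0: 5524   i=1: 912   i=2: 2118   i=3: 3139
  i=4: 3150   i=5: 3369   i=6: 3452   i=7: 1362
  i=8: 919   i=9: 2792     …   i=25: 2292
  i=26: 3930
Match at i=26, j=12: k = 26·77 + 12 = 2014.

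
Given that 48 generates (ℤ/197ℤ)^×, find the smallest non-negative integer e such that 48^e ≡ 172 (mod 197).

64

Baby-step giant-step with m = ceil(sqrt(196)) = 14.
Baby table (48^j mod 197 for j=0..13):
  0:1  1:48  2:137  3:75  4:54  5:31  6:109  7:110
  8:158  9:98  10:173  11:30  12:61  13:170
Giant step factor: 48^(-14) ≡ 19 (mod 197).
Scan 172·19^i mod 197 for i = 0, 1, …:
  i=0: 172   i=1: 116   i=2: 37   i=3: 112
  i=4: 158
Match at i=4, j=8: e = 4·14 + 8 = 64.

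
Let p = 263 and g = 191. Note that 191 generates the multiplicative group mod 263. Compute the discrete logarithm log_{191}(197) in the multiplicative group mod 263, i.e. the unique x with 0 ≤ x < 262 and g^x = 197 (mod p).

193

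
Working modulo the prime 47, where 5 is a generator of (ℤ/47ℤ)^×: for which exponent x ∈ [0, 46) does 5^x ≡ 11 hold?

Successive powers of 5 modulo 47:
  5^0=1  5^1=5  5^2=25  5^3=31  5^4=14  5^5=23
  5^6=21  5^7=11
So 5^7 ≡ 11 (mod 47), giving x = 7.

7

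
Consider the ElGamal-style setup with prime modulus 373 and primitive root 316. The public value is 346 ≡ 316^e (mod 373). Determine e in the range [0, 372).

Baby-step giant-step with m = ceil(sqrt(372)) = 20.
Baby table (316^j mod 373 for j=0..19):
  0:1  1:316  2:265  3:188  4:101  5:211  6:282  7:338
  8:130  9:50  10:134  11:195  12:75  13:201  14:106  15:299
  16:115  17:159  18:262  19:359
Giant step factor: 316^(-20) ≡ 165 (mod 373).
Scan 346·165^i mod 373 for i = 0, 1, …:
  i=0: 346   i=1: 21   i=2: 108   i=3: 289
  i=4: 314   i=5: 336   i=6: 236   i=7: 148
  i=8: 175   i=9: 154   i=10: 46   i=11: 130
Match at i=11, j=8: e = 11·20 + 8 = 228.

228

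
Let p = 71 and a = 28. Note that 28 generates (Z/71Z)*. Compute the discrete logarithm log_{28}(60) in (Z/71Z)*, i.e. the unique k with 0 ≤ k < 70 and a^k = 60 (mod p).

Baby-step giant-step with m = ceil(sqrt(70)) = 9.
Baby table (28^j mod 71 for j=0..8):
  0:1  1:28  2:3  3:13  4:9  5:39  6:27  7:46
  8:10
Giant step factor: 28^(-9) ≡ 53 (mod 71).
Scan 60·53^i mod 71 for i = 0, 1, …:
  i=0: 60   i=1: 56   i=2: 57   i=3: 39
Match at i=3, j=5: k = 3·9 + 5 = 32.

32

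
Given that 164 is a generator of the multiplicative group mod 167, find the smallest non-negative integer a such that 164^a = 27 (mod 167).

Baby-step giant-step with m = ceil(sqrt(166)) = 13.
Baby table (164^j mod 167 for j=0..12):
  0:1  1:164  2:9  3:140  4:81  5:91  6:61  7:151
  8:48  9:23  10:98  11:40  12:47
Giant step factor: 164^(-13) ≡ 45 (mod 167).
Scan 27·45^i mod 167 for i = 0, 1, …:
  i=0: 27   i=1: 46   i=2: 66   i=3: 131
  i=4: 50   i=5: 79   i=6: 48
Match at i=6, j=8: a = 6·13 + 8 = 86.

86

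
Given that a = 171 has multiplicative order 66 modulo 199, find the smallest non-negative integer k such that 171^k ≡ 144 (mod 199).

4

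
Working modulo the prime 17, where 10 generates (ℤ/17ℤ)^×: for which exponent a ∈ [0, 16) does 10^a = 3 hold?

Successive powers of 10 modulo 17:
  10^0=1  10^1=10  10^2=15  10^3=14  10^4=4  10^5=6
  10^6=9  10^7=5  10^8=16  10^9=7  10^10=2  10^11=3
So 10^11 ≡ 3 (mod 17), giving a = 11.

11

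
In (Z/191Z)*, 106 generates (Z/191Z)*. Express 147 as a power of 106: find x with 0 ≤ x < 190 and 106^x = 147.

Baby-step giant-step with m = ceil(sqrt(190)) = 14.
Baby table (106^j mod 191 for j=0..13):
  0:1  1:106  2:158  3:131  4:134  5:70  6:162  7:173
  8:2  9:21  10:125  11:71  12:77  13:140
Giant step factor: 106^(-14) ≡ 135 (mod 191).
Scan 147·135^i mod 191 for i = 0, 1, …:
  i=0: 147   i=1: 172   i=2: 109   i=3: 8
  i=4: 125
Match at i=4, j=10: x = 4·14 + 10 = 66.

66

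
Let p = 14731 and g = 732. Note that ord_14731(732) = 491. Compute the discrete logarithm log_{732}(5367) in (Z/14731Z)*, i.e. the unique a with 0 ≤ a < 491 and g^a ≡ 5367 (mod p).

370

Baby-step giant-step with m = ceil(sqrt(491)) = 23.
Baby table (732^j mod 14731 for j=0..22):
  0:1  1:732  2:5508  3:10293  4:6935  5:8956  6:497  7:10260
  8:12241  9:3964  10:14372  11:2370  12:11313  13:2294  14:14605  15:10885
  16:13080  17:14141  18:10050  19:5831  20:11033  21:3568  22:4389
Giant step factor: 732^(-23) ≡ 6878 (mod 14731).
Scan 5367·6878^i mod 14731 for i = 0, 1, …:
  i=0: 5367   i=1: 13071   i=2: 13776   i=3: 1536
  i=4: 2481   i=5: 5820   i=6: 5833   i=7: 6861
  i=8: 6565   i=9: 3555     …   i=15: 10731
  i=16: 5508
Match at i=16, j=2: a = 16·23 + 2 = 370.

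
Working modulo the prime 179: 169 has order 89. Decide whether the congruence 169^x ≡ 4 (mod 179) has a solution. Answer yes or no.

yes

4 ∈ ⟨169⟩ iff 4^89 ≡ 1 (mod 179), since |⟨169⟩| = 89.
4^89 mod 179 = 1.
Since 1 = 1, 4 lies in the subgroup.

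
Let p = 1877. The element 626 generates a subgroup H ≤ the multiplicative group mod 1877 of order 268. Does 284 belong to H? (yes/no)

284 ∈ ⟨626⟩ iff 284^268 ≡ 1 (mod 1877), since |⟨626⟩| = 268.
284^268 mod 1877 = 1.
Since 1 = 1, 284 lies in the subgroup.

yes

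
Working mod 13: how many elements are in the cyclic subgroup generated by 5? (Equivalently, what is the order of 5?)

The order of 5 must divide p − 1 = 12 = 2^2 · 3.
Divisors: 1, 2, 3, 4, 6, 12.
Check each in increasing order: 5^1 ≡ 5;  5^2 ≡ 12;  5^3 ≡ 8;  5^4 ≡ 1.
Smallest exponent giving 1 is 4.

4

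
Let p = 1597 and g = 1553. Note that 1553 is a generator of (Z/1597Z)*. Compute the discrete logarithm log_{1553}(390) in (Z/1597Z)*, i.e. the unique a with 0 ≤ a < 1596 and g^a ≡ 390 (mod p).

1303

Baby-step giant-step with m = ceil(sqrt(1596)) = 40.
Baby table (1553^j mod 1597 for j=0..39):
  0:1  1:1553  2:339  3:1054  4:1534  5:1175  6:1001  7:672
  8:775  9:1034  10:817  11:783  12:682  13:335  14:1230  15:178
  16:153  17:1253  18:763  19:1562  20:1540  21:911  22:1438  23:608
  24:397  25:99  26:435  27:24  28:541  29:151  30:1341  31:85
  32:1051  33:69  34:158  35:1033  36:861  37:444  38:1225  39:398
Giant step factor: 1553^(-40) ≡ 784 (mod 1597).
Scan 390·784^i mod 1597 for i = 0, 1, …:
  i=0: 390   i=1: 733   i=2: 1349   i=3: 402
  i=4: 559   i=5: 678   i=6: 1348   i=7: 1215
  i=8: 748   i=9: 333     …   i=31: 1500
  i=32: 608
Match at i=32, j=23: a = 32·40 + 23 = 1303.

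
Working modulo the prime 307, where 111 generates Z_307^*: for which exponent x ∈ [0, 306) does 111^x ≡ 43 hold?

271

Baby-step giant-step with m = ceil(sqrt(306)) = 18.
Baby table (111^j mod 307 for j=0..17):
  0:1  1:111  2:41  3:253  4:146  5:242  6:153  7:98
  8:133  9:27  10:234  11:186  12:77  13:258  14:87  15:140
  16:190  17:214
Giant step factor: 111^(-18) ≡ 299 (mod 307).
Scan 43·299^i mod 307 for i = 0, 1, …:
  i=0: 43   i=1: 270   i=2: 296   i=3: 88
  i=4: 217   i=5: 106   i=6: 73   i=7: 30
  i=8: 67   i=9: 78     …   i=14: 178
  i=15: 111
Match at i=15, j=1: x = 15·18 + 1 = 271.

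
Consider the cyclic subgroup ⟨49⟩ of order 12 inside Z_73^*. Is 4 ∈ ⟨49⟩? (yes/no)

⟨49⟩ has order 12; its elements mod 73 are {1, 3, 8, 9, 24, 27, 46, 49, 64, 65, 70, 72}.
4 is not in this set.

no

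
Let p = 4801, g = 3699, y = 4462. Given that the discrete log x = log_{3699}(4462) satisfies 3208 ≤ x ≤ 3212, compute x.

Compute 3699^3208 mod 4801 = 3265, then multiply by 3699 repeatedly:
  3699^3208=3265  3699^3209=2720  3699^3210=3185  3699^3211=4462
Found 4462 at exponent 3211.

3211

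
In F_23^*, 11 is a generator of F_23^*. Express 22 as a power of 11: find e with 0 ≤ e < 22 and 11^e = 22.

Successive powers of 11 modulo 23:
  11^0=1  11^1=11  11^2=6  11^3=20  11^4=13  11^5=5
  11^6=9  11^7=7  11^8=8  11^9=19  11^10=2  11^11=22
So 11^11 ≡ 22 (mod 23), giving e = 11.

11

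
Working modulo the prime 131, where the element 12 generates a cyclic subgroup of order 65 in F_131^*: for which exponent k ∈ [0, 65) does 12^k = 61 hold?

52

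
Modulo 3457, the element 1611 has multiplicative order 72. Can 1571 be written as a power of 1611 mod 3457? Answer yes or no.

yes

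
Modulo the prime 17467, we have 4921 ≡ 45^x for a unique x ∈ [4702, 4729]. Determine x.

Compute 45^4702 mod 17467 = 12939, then multiply by 45 repeatedly:
  45^4702=12939  45^4703=5844  45^4704=975  45^4705=8941  45^4706=604
  45^4707=9713  45^4708=410  45^4709=983  45^4710=9301  45^4711=16804
  45^4712=5099  45^4713=2384  45^4714=2478  45^4715=6708  45^4716=4921
Found 4921 at exponent 4716.

4716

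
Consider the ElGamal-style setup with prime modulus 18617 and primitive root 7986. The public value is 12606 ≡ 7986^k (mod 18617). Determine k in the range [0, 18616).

Baby-step giant-step with m = ceil(sqrt(18616)) = 137.
Baby table (7986^j mod 18617 for j=0..136):
  0:1  1:7986  2:12971  3:1418  4:5012  5:17899  6:88  7:13939
  8:5811  9:13082  10:12865  11:11284  12:7744  13:16527  14:8709  15:15579
  16:15100  17:6291  18:11260  19:2250  20:3095  21:11911  22:6993  23:13715
  24:4179  25:11830  26:11722  27:5616  28:1023  29:15432  30:14029  31:17105
  32:7601  33:10166  34:15556  35:17592  36:5830  37:15880  38:17293  39:992
  40:9887  41:2885  42:10381  43:1165  44:13807  45:12828  46:13674  47:11859
  48:1295  49:9435  50:4911  51:11844  52:11824  53:1040  54:2258  55:11132
  56:3977  57:18337  58:16577  59:17052  60:12534  61:11532  62:14870  63:12594
  64:6650  65:11216  66:4589  67:9498  68:5370  69:9869  70:8073  71:307
  72:12875  73:16676  74:7135  75:12090  76:2978  77:8399  78:15980  79:15362
  80:13519  81:2751  82:1426  83:13049  84:9965  85:11432  86:16801  87:67
  88:13786  89:12675  90:1921  91:698  92:7745  93:5896  94:3063  95:16997
  96:1495  97:5573  98:11348  99:16189  100:8906  101:6376  102:1241  103:6382
  104:11923  105:9740  106:1814  107:2578  108:16123  109:3106  110:6672  111:738
  112:10696  113:3460  114:3932  115:12690  116:10009  117:9093  118:10398  119:6608
  120:10910  121:18317  122:5793  123:18270  124:2791  125:4377  126:10613  127:10834
  128:7125  129:6698  130:3587  131:12836  132:3094  133:3925  134:12639  135:12297
  136:17784
Giant step factor: 7986^(-137) ≡ 3678 (mod 18617).
Scan 12606·3678^i mod 18617 for i = 0, 1, …:
  i=0: 12606   i=1: 8538   i=2: 14502   i=3: 651
  i=4: 11402   i=5: 11072   i=6: 7437   i=7: 4913
  i=8: 11524   i=9: 12980     …   i=84: 13356
  i=85: 11722
Match at i=85, j=26: k = 85·137 + 26 = 11671.

11671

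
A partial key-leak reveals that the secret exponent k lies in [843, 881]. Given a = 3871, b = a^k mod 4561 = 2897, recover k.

867

Compute 3871^843 mod 4561 = 3599, then multiply by 3871 repeatedly:
  3871^843=3599  3871^844=2435  3871^845=2859  3871^846=2203  3871^847=3304
  3871^848=740  3871^849=232  3871^850=4116  3871^851=1463  3871^852=3072
  3871^853=1185  3871^854=3330  3871^855=1044  3871^856=278  3871^857=4303
  3871^858=141  3871^859=3052  3871^860=1302  3871^861=137  3871^862=1251
  3871^863=3400  3871^864=2915  3871^865=51  3871^866=1298  3871^867=2897
Found 2897 at exponent 867.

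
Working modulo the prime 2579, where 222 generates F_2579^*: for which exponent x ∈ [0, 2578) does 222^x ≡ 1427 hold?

Baby-step giant-step with m = ceil(sqrt(2578)) = 51.
Baby table (222^j mod 2579 for j=0..50):
  0:1  1:222  2:283  3:930  4:140  5:132  6:935  7:1250
  8:1547  9:427  10:1950  11:2207  12:2523  13:463  14:2205  15:2079
  16:2476  17:345  18:1799  19:2212  20:1054  21:1878  22:1697  23:200
  24:557  25:2441  26:312  27:2210  28:610  29:1312  30:2416  31:2499
  32:293  33:571  34:391  35:1695  36:2335  37:2570  38:581  39:32
  40:1946  41:1319  42:1391  43:1901  44:1645  45:1551  46:1315  47:503
  48:769  49:504  50:991
Giant step factor: 222^(-51) ≡ 1881 (mod 2579).
Scan 1427·1881^i mod 2579 for i = 0, 1, …:
  i=0: 1427   i=1: 2027   i=2: 1025   i=3: 1512
  i=4: 2014   i=5: 2362   i=6: 1884   i=7: 258
  i=8: 446   i=9: 751     …   i=41: 2350
  i=42: 2523
Match at i=42, j=12: x = 42·51 + 12 = 2154.

2154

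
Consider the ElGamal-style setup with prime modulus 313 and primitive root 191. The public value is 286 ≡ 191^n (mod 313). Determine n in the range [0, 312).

276

Baby-step giant-step with m = ceil(sqrt(312)) = 18.
Baby table (191^j mod 313 for j=0..17):
  0:1  1:191  2:173  3:178  4:194  5:120  6:71  7:102
  8:76  9:118  10:2  11:69  12:33  13:43  14:75  15:240
  16:142  17:204
Giant step factor: 191^(-18) ≡ 278 (mod 313).
Scan 286·278^i mod 313 for i = 0, 1, …:
  i=0: 286   i=1: 6   i=2: 103   i=3: 151
  i=4: 36   i=5: 305   i=6: 280   i=7: 216
  i=8: 265   i=9: 115     …   i=14: 150
  i=15: 71
Match at i=15, j=6: n = 15·18 + 6 = 276.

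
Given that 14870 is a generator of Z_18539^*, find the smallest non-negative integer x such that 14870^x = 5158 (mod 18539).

17119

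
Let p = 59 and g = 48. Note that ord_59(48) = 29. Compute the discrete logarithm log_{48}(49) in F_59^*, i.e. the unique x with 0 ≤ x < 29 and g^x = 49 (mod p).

Successive powers of 48 modulo 59:
  48^0=1  48^1=48  48^2=3  48^3=26  48^4=9  48^5=19
  48^6=27  48^7=57  48^8=22  48^9=53  48^10=7  48^11=41
  48^12=21  48^13=5  48^14=4  48^15=15  48^16=12  48^17=45
  48^18=36  48^19=17  48^20=49
So 48^20 ≡ 49 (mod 59), giving x = 20.

20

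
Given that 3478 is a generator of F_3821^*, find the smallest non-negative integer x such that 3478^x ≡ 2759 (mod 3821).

71

Baby-step giant-step with m = ceil(sqrt(3820)) = 62.
Baby table (3478^j mod 3821 for j=0..61):
  0:1  1:3478  2:3019  3:3795  4:1276  5:1747  6:676  7:1213
  8:430  9:1529  10:2851  11:283  12:2277  13:2294  14:284  15:1934
  16:1492  17:258  18:3210  19:3239  20:934  21:602  22:3669  23:2463
  24:3453  25:131  26:919  27:1926  28:415  29:2853  30:3418  31:673
  32:2242  33:2836  34:1607  35:2844  36:2684  37:249  38:2476  39:2815
  40:1168  41:581  42:3230  43:200  44:178  45:82  46:2442  47:3014
  48:1689  49:1465  50:1877  51:1938  52:120  53:871  54:3106  55:701
  56:280  57:3306  58:879  59:362  60:1927  61:72
Giant step factor: 3478^(-62) ≡ 1319 (mod 3821).
Scan 2759·1319^i mod 3821 for i = 0, 1, …:
  i=0: 2759   i=1: 1529
Match at i=1, j=9: x = 1·62 + 9 = 71.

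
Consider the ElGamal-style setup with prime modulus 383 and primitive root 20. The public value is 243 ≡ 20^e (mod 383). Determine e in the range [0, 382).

268

Baby-step giant-step with m = ceil(sqrt(382)) = 20.
Baby table (20^j mod 383 for j=0..19):
  0:1  1:20  2:17  3:340  4:289  5:35  6:317  7:212
  8:27  9:157  10:76  11:371  12:143  13:179  14:133  15:362
  16:346  17:26  18:137  19:59
Giant step factor: 20^(-20) ≡ 173 (mod 383).
Scan 243·173^i mod 383 for i = 0, 1, …:
  i=0: 243   i=1: 292   i=2: 343   i=3: 357
  i=4: 98   i=5: 102   i=6: 28   i=7: 248
  i=8: 8   i=9: 235   i=10: 57   i=11: 286
  i=12: 71   i=13: 27
Match at i=13, j=8: e = 13·20 + 8 = 268.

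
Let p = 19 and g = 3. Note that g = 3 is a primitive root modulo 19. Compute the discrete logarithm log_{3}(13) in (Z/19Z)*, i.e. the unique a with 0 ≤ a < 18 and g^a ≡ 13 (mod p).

17

Successive powers of 3 modulo 19:
  3^0=1  3^1=3  3^2=9  3^3=8  3^4=5  3^5=15
  3^6=7  3^7=2  3^8=6  3^9=18  3^10=16  3^11=10
  3^12=11  3^13=14  3^14=4  3^15=12  3^16=17  3^17=13
So 3^17 ≡ 13 (mod 19), giving a = 17.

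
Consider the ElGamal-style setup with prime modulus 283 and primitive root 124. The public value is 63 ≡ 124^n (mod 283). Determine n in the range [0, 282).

Baby-step giant-step with m = ceil(sqrt(282)) = 17.
Baby table (124^j mod 283 for j=0..16):
  0:1  1:124  2:94  3:53  4:63  5:171  6:262  7:226
  8:7  9:19  10:92  11:88  12:158  13:65  14:136  15:167
  16:49
Giant step factor: 124^(-17) ≡ 183 (mod 283).
Scan 63·183^i mod 283 for i = 0, 1, …:
  i=0: 63
Match at i=0, j=4: n = 0·17 + 4 = 4.

4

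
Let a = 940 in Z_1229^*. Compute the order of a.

307

The order of 940 must divide p − 1 = 1228 = 2^2 · 307.
Divisors: 1, 2, 4, 307, 614, 1228.
Check each in increasing order: 940^1 ≡ 940;  940^2 ≡ 1178;  940^4 ≡ 143;  940^307 ≡ 1.
Smallest exponent giving 1 is 307.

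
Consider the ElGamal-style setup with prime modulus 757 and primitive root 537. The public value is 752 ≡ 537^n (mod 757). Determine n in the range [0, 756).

Baby-step giant-step with m = ceil(sqrt(756)) = 28.
Baby table (537^j mod 757 for j=0..27):
  0:1  1:537  2:709  3:719  4:33  5:310  6:687  7:260
  8:332  9:389  10:718  11:253  12:358  13:725  14:227  15:22
  16:459  17:458  18:678  19:726  20:7  21:731  22:421  23:491
  24:231  25:656  26:267  27:306
Giant step factor: 537^(-28) ≡ 100 (mod 757).
Scan 752·100^i mod 757 for i = 0, 1, …:
  i=0: 752   i=1: 257   i=2: 719
Match at i=2, j=3: n = 2·28 + 3 = 59.

59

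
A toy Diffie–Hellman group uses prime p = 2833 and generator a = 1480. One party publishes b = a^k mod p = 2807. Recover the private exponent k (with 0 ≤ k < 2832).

2438

Baby-step giant-step with m = ceil(sqrt(2832)) = 54.
Baby table (1480^j mod 2833 for j=0..53):
  0:1  1:1480  2:491  3:1432  4:276  5:528  6:2365  7:1445
  8:2518  9:1245  10:1150  11:2200  12:883  13:827  14:104  15:938
  16:70  17:1612  18:374  19:1085  20:2322  21:131  22:1236  23:1995
  24:614  25:2160  26:1176  27:1018  28:2317  29:1230  30:1614  31:501
  32:2067  33:2353  34:683  35:2292  36:1059  37:671  38:1530  39:833
  40:485  41:1051  42:163  43:435  44:709  45:1110  46:2493  47:1074
  48:207  49:396  50:2482  51:1792  52:472  53:1642
Giant step factor: 1480^(-54) ≡ 1529 (mod 2833).
Scan 2807·1529^i mod 2833 for i = 0, 1, …:
  i=0: 2807   i=1: 2741   i=2: 982   i=3: 2821
  i=4: 1483   i=5: 1107   i=6: 1302   i=7: 1992
  i=8: 293   i=9: 383     …   i=44: 1697
  i=45: 2518
Match at i=45, j=8: k = 45·54 + 8 = 2438.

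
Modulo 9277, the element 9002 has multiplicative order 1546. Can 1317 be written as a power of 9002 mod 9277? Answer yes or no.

no

1317 ∈ ⟨9002⟩ iff 1317^1546 ≡ 1 (mod 9277), since |⟨9002⟩| = 1546.
1317^1546 mod 9277 = 601.
Since 601 ≠ 1, 1317 does not lie in the subgroup.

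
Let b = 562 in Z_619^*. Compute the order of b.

The order of 562 must divide p − 1 = 618 = 2 · 3 · 103.
Divisors: 1, 2, 3, 6, 103, 206, 309, 618.
Check each in increasing order: 562^1 ≡ 562;  562^2 ≡ 154;  562^3 ≡ 507;  562^6 ≡ 164;  562^103 ≡ 253;  562^206 ≡ 252;  562^309 ≡ 618;  562^618 ≡ 1.
Smallest exponent giving 1 is 618.

618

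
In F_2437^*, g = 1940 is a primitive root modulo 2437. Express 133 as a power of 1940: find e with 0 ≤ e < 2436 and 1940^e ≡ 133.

274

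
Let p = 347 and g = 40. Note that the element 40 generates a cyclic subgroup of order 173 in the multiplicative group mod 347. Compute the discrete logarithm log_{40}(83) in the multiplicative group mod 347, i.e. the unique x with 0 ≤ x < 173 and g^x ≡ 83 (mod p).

101

Baby-step giant-step with m = ceil(sqrt(173)) = 14.
Baby table (40^j mod 347 for j=0..13):
  0:1  1:40  2:212  3:152  4:181  5:300  6:202  7:99
  8:143  9:168  10:127  11:222  12:205  13:219
Giant step factor: 40^(-14) ≡ 49 (mod 347).
Scan 83·49^i mod 347 for i = 0, 1, …:
  i=0: 83   i=1: 250   i=2: 105   i=3: 287
  i=4: 183   i=5: 292   i=6: 81   i=7: 152
Match at i=7, j=3: x = 7·14 + 3 = 101.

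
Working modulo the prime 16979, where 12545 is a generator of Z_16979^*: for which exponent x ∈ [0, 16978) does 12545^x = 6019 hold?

12583

Baby-step giant-step with m = ceil(sqrt(16978)) = 131.
Baby table (12545^j mod 16979 for j=0..130):
  0:1  1:12545  2:15653  3:4750  4:9439  5:709  6:14388  7:10690
  8:5908  9:2525  10:10290  11:13692  12:6576  13:11938  14:7430  15:11619
  16:12619  17:10138  18:8500  19:4380  20:3056  21:15917  22:5725  23:15934
  24:15242  25:10371  26:11097  27:1044  28:6171  29:7934  30:1132  31:6496
  32:10099  33:11636  34:5157  35:4575  36:4355  37:12032  38:15109  39:5828
  40:686  41:14496  42:7230  43:15511  44:6155  45:10962  46:5369  47:15391
  48:11886  49:292  50:12655  51:3325  52:11701  53:5590  54:3280  55:7483
  56:14323  57:10257  58:7203  59:16376  60:7999  61:1565  62:5201  63:13227
  64:13927  65:305  66:5950  67:3066  68:5535  69:9444  70:12497  71:7758
  72:482  73:2166  74:6070  75:14314  76:16205  77:2158  78:7584  79:7943
  80:12163  81:11541  82:1912  83:11692  84:11538  85:15214  86:15670  87:14267
  88:3876  89:13543  90:5061  91:5764  92:12798  93:14465  94:8852  95:5680
  96:11716  97:6996  98:369  99:10817  100:3097  101:3913  102:2296  103:6936
  104:11724  105:5482  106:6740  107:14859  108:10693  109:9585  110:15526  111:7561
  112:8051  113:8703  114:4165  115:5542  116:12364  117:3215  118:7050  119:15618
  120:7129  121:4912  122:4249  123:6624  124:2854  125:11698  126:1913  127:7258
  128:10212  129:2985  130:8130
Giant step factor: 12545^(-131) ≡ 12232 (mod 16979).
Scan 6019·12232^i mod 16979 for i = 0, 1, …:
  i=0: 6019   i=1: 3464   i=2: 9043   i=3: 12770
  i=4: 12819   i=5: 943   i=6: 6035   i=7: 12407
  i=8: 4122   i=9: 9653     …   i=95: 15428
  i=96: 10690
Match at i=96, j=7: x = 96·131 + 7 = 12583.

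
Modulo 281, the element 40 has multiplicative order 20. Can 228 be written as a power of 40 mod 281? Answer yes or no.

yes

⟨40⟩ has order 20; its elements mod 281 are {1, 7, 40, 49, 53, 62, 68, 86, 90, 128, 153, 191, 195, 213, 219, 228, 232, 241, 274, 280}.
228 is in this set.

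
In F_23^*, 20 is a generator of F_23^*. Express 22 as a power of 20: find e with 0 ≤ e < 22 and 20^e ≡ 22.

Successive powers of 20 modulo 23:
  20^0=1  20^1=20  20^2=9  20^3=19  20^4=12  20^5=10
  20^6=16  20^7=21  20^8=6  20^9=5  20^10=8  20^11=22
So 20^11 ≡ 22 (mod 23), giving e = 11.

11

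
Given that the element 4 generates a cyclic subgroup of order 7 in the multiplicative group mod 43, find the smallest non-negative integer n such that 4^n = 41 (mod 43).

Successive powers of 4 modulo 43:
  4^0=1  4^1=4  4^2=16  4^3=21  4^4=41
So 4^4 ≡ 41 (mod 43), giving n = 4.

4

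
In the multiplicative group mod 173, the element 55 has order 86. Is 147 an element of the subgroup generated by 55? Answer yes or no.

no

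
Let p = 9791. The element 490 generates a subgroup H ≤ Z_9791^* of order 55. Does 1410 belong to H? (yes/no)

yes

1410 ∈ ⟨490⟩ iff 1410^55 ≡ 1 (mod 9791), since |⟨490⟩| = 55.
1410^55 mod 9791 = 1.
Since 1 = 1, 1410 lies in the subgroup.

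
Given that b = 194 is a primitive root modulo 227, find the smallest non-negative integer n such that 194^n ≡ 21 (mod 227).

76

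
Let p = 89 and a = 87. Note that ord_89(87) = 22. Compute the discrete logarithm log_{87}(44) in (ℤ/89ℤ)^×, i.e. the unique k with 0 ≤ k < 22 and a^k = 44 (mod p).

21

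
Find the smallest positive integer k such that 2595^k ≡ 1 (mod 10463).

10462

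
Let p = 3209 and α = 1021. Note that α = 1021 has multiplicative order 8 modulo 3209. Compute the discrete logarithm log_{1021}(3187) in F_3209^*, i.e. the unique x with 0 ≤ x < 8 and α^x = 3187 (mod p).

Successive powers of 1021 modulo 3209:
  1021^0=1  1021^1=1021  1021^2=2725  1021^3=22  1021^4=3208  1021^5=2188
  1021^6=484  1021^7=3187
So 1021^7 ≡ 3187 (mod 3209), giving x = 7.

7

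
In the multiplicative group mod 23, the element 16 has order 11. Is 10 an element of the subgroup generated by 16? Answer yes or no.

no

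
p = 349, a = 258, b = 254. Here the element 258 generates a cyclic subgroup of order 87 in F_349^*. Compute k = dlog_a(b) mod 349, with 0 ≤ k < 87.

2

Successive powers of 258 modulo 349:
  258^0=1  258^1=258  258^2=254
So 258^2 ≡ 254 (mod 349), giving k = 2.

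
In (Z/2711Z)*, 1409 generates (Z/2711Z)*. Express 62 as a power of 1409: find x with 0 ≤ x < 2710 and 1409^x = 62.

2411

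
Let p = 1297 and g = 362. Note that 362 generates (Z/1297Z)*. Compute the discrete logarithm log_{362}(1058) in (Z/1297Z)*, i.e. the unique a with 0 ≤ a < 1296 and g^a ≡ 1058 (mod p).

Baby-step giant-step with m = ceil(sqrt(1296)) = 36.
Baby table (362^j mod 1297 for j=0..35):
  0:1  1:362  2:47  3:153  4:912  5:706  6:63  7:757
  8:367  9:560  10:388  11:380  12:78  13:999  14:1072  15:261
  16:1098  17:594  18:1023  19:681  20:92  21:879  22:433  23:1106
  24:896  25:102  26:608  27:903  28:42  29:937  30:677  31:1238
  32:691  33:1118  34:52  35:666
Giant step factor: 362^(-36) ≡ 1150 (mod 1297).
Scan 1058·1150^i mod 1297 for i = 0, 1, …:
  i=0: 1058   i=1: 114   i=2: 103   i=3: 423
  i=4: 75   i=5: 648   i=6: 722   i=7: 220
  i=8: 85   i=9: 475     …   i=14: 1279
  i=15: 52
Match at i=15, j=34: a = 15·36 + 34 = 574.

574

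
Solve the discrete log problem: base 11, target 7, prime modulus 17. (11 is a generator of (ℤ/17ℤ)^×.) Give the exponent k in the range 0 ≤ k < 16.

Successive powers of 11 modulo 17:
  11^0=1  11^1=11  11^2=2  11^3=5  11^4=4  11^5=10
  11^6=8  11^7=3  11^8=16  11^9=6  11^10=15  11^11=12
  11^12=13  11^13=7
So 11^13 ≡ 7 (mod 17), giving k = 13.

13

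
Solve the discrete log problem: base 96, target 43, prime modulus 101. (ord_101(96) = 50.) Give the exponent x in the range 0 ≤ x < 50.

33

Baby-step giant-step with m = ceil(sqrt(50)) = 8.
Baby table (96^j mod 101 for j=0..7):
  0:1  1:96  2:25  3:77  4:19  5:6  6:71  7:49
Giant step factor: 96^(-8) ≡ 54 (mod 101).
Scan 43·54^i mod 101 for i = 0, 1, …:
  i=0: 43   i=1: 100   i=2: 47   i=3: 13
  i=4: 96
Match at i=4, j=1: x = 4·8 + 1 = 33.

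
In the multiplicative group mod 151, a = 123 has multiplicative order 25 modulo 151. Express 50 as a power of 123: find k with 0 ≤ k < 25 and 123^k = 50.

17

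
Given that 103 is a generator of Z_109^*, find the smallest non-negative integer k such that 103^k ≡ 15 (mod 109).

20

Baby-step giant-step with m = ceil(sqrt(108)) = 11.
Baby table (103^j mod 109 for j=0..10):
  0:1  1:103  2:36  3:2  4:97  5:72  6:4  7:85
  8:35  9:8  10:61
Giant step factor: 103^(-11) ≡ 95 (mod 109).
Scan 15·95^i mod 109 for i = 0, 1, …:
  i=0: 15   i=1: 8
Match at i=1, j=9: k = 1·11 + 9 = 20.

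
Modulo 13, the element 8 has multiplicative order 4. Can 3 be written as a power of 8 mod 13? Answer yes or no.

no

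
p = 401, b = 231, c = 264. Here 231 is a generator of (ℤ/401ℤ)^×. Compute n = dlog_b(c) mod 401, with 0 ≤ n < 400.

289

Baby-step giant-step with m = ceil(sqrt(400)) = 20.
Baby table (231^j mod 401 for j=0..19):
  0:1  1:231  2:28  3:52  4:383  5:253  6:298  7:267
  8:324  9:258  10:250  11:6  12:183  13:168  14:312  15:293
  16:315  17:184  18:399  19:340
Giant step factor: 231^(-20) ≡ 179 (mod 401).
Scan 264·179^i mod 401 for i = 0, 1, …:
  i=0: 264   i=1: 339   i=2: 130   i=3: 12
  i=4: 143   i=5: 334   i=6: 37   i=7: 207
  i=8: 161   i=9: 348     …   i=13: 389
  i=14: 258
Match at i=14, j=9: n = 14·20 + 9 = 289.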